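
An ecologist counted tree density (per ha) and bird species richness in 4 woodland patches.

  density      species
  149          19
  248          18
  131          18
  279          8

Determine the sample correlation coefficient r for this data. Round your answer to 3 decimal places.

-0.728

n = 4, Σx = 807, Σy = 63, Σx² = 178707, Σy² = 1073, Σxy = 11885
nΣxy − ΣxΣy = 47540 − 50841 = -3301
nΣx² − (Σx)² = 714828 − 651249 = 63579; nΣy² − (Σy)² = 4292 − 3969 = 323
r = -3301 / √(63579 × 323) = -3301 / 4531.6682 ≈ -0.728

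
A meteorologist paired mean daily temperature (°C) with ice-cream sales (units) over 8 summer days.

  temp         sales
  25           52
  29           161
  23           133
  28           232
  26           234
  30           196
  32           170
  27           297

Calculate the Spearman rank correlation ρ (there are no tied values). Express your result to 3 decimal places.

Rank temp: 2, 6, 1, 5, 3, 7, 8, 4
Rank sales: 1, 3, 2, 6, 7, 5, 4, 8
d = rank(temp) − rank(sales): 1, 3, -1, -1, -4, 2, 4, -4; Σd² = 64
ρ = 1 − 6Σd² / [n(n²−1)] = 1 − 6×64 / (8×63) = 1 − 384/504 ≈ 0.238

0.238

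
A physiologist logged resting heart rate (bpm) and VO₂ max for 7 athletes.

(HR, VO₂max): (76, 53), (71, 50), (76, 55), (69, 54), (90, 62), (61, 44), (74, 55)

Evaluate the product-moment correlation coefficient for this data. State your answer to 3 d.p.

0.930

n = 7, Σx = 517, Σy = 373, Σx² = 38651, Σy² = 20055, Σxy = 27818
nΣxy − ΣxΣy = 194726 − 192841 = 1885
nΣx² − (Σx)² = 270557 − 267289 = 3268; nΣy² − (Σy)² = 140385 − 139129 = 1256
r = 1885 / √(3268 × 1256) = 1885 / 2025.9832 ≈ 0.930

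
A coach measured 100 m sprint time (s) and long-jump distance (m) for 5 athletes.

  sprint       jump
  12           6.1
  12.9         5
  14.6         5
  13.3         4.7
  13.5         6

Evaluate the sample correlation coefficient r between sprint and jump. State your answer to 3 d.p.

-0.477

n = 5, Σx = 66.3, Σy = 26.8, Σx² = 882.71, Σy² = 145.3, Σxy = 354.21
nΣxy − ΣxΣy = 1771.05 − 1776.84 = -5.79
nΣx² − (Σx)² = 4413.55 − 4395.69 = 17.86; nΣy² − (Σy)² = 726.5 − 718.24 = 8.26
r = -5.79 / √(17.86 × 8.26) = -5.79 / 12.1459 ≈ -0.477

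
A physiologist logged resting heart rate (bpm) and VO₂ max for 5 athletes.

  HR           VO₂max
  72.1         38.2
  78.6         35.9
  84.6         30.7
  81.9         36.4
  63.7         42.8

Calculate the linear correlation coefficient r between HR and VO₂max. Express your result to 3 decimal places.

-0.931

n = 5, Σx = 380.9, Σy = 184, Σx² = 29298.83, Σy² = 6847.34, Σxy = 13880.7
nΣxy − ΣxΣy = 69403.5 − 70085.6 = -682.1
nΣx² − (Σx)² = 146494.15 − 145084.81 = 1409.34; nΣy² − (Σy)² = 34236.7 − 33856 = 380.7
r = -682.1 / √(1409.34 × 380.7) = -682.1 / 732.4860 ≈ -0.931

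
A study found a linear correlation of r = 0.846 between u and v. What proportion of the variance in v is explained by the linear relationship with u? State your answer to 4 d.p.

0.7157

r² = (0.846)² = 0.7157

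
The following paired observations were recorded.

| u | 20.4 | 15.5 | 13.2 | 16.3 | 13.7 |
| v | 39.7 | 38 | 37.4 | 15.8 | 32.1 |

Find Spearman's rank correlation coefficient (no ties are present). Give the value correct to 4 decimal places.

Rank u: 5, 3, 1, 4, 2
Rank v: 5, 4, 3, 1, 2
d = rank(u) − rank(v): 0, -1, -2, 3, 0; Σd² = 14
ρ = 1 − 6Σd² / [n(n²−1)] = 1 − 6×14 / (5×24) = 1 − 84/120 ≈ 0.3000

0.3000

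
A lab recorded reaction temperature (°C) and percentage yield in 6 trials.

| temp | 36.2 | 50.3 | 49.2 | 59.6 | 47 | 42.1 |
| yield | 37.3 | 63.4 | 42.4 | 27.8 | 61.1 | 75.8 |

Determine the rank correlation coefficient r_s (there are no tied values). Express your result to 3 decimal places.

Rank temp: 1, 5, 4, 6, 3, 2
Rank yield: 2, 5, 3, 1, 4, 6
d = rank(temp) − rank(yield): -1, 0, 1, 5, -1, -4; Σd² = 44
ρ = 1 − 6Σd² / [n(n²−1)] = 1 − 6×44 / (6×35) = 1 − 264/210 ≈ -0.257

-0.257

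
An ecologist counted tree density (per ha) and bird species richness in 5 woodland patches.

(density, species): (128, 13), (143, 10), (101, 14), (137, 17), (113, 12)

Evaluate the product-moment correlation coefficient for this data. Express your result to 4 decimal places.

n = 5, Σx = 622, Σy = 66, Σx² = 78572, Σy² = 898, Σxy = 8193
nΣxy − ΣxΣy = 40965 − 41052 = -87
nΣx² − (Σx)² = 392860 − 386884 = 5976; nΣy² − (Σy)² = 4490 − 4356 = 134
r = -87 / √(5976 × 134) = -87 / 894.8654 ≈ -0.0972

-0.0972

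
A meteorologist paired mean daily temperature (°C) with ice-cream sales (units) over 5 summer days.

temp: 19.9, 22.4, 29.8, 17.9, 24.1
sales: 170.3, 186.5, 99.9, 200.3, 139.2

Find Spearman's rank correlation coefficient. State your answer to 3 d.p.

-0.900

Rank temp: 2, 3, 5, 1, 4
Rank sales: 3, 4, 1, 5, 2
d = rank(temp) − rank(sales): -1, -1, 4, -4, 2; Σd² = 38
ρ = 1 − 6Σd² / [n(n²−1)] = 1 − 6×38 / (5×24) = 1 − 228/120 ≈ -0.900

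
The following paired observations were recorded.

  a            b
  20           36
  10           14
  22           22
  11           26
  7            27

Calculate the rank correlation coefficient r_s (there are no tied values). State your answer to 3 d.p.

0.000

Rank a: 4, 2, 5, 3, 1
Rank b: 5, 1, 2, 3, 4
d = rank(a) − rank(b): -1, 1, 3, 0, -3; Σd² = 20
ρ = 1 − 6Σd² / [n(n²−1)] = 1 − 6×20 / (5×24) = 1 − 120/120 ≈ 0.000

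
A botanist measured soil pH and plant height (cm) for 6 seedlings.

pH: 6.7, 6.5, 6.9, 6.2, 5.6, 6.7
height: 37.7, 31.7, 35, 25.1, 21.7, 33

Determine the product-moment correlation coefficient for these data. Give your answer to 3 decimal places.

n = 6, Σx = 38.6, Σy = 184.2, Σx² = 249.44, Σy² = 5841.08, Σxy = 1198.38
nΣxy − ΣxΣy = 7190.28 − 7110.12 = 80.16
nΣx² − (Σx)² = 1496.64 − 1489.96 = 6.68; nΣy² − (Σy)² = 35046.48 − 33929.64 = 1116.84
r = 80.16 / √(6.68 × 1116.84) = 80.16 / 86.3741 ≈ 0.928

0.928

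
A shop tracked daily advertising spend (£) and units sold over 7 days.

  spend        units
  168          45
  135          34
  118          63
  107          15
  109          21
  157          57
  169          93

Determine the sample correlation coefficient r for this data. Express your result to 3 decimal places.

0.688

n = 7, Σx = 963, Σy = 328, Σx² = 136913, Σy² = 19714, Σxy = 48144
nΣxy − ΣxΣy = 337008 − 315864 = 21144
nΣx² − (Σx)² = 958391 − 927369 = 31022; nΣy² − (Σy)² = 137998 − 107584 = 30414
r = 21144 / √(31022 × 30414) = 21144 / 30716.4957 ≈ 0.688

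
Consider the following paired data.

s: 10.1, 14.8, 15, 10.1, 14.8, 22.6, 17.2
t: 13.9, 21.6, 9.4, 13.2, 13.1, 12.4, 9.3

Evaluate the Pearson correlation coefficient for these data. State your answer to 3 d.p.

-0.186

n = 7, Σs = 104.6, Σt = 92.9, Σs² = 1673.7, Σt² = 1334.23, Σst = 1368.47
nΣst − ΣsΣt = 9579.29 − 9717.34 = -138.05
nΣs² − (Σs)² = 11715.9 − 10941.16 = 774.74; nΣt² − (Σt)² = 9339.61 − 8630.41 = 709.2
r = -138.05 / √(774.74 × 709.2) = -138.05 / 741.2460 ≈ -0.186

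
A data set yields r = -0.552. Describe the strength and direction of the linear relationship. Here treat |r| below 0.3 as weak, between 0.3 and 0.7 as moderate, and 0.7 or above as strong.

r = -0.552 < 0 so the relationship is negative.
|r| = 0.552, which falls in the moderate range.

moderate negative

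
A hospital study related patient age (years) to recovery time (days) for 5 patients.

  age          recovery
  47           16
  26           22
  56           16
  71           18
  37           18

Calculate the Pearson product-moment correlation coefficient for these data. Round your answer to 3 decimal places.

n = 5, Σx = 237, Σy = 90, Σx² = 12431, Σy² = 1644, Σxy = 4164
nΣxy − ΣxΣy = 20820 − 21330 = -510
nΣx² − (Σx)² = 62155 − 56169 = 5986; nΣy² − (Σy)² = 8220 − 8100 = 120
r = -510 / √(5986 × 120) = -510 / 847.5376 ≈ -0.602

-0.602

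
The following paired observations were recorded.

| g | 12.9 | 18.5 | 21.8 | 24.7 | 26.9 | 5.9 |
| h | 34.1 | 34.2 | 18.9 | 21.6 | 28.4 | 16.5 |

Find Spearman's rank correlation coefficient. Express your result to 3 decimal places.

Rank g: 2, 3, 4, 5, 6, 1
Rank h: 5, 6, 2, 3, 4, 1
d = rank(g) − rank(h): -3, -3, 2, 2, 2, 0; Σd² = 30
ρ = 1 − 6Σd² / [n(n²−1)] = 1 − 6×30 / (6×35) = 1 − 180/210 ≈ 0.143

0.143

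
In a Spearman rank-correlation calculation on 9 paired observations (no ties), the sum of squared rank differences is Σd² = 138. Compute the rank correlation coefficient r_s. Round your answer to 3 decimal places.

-0.150

ρ = 1 − 6Σd² / [n(n²−1)] = 1 − 6×138 / (9×80)
  = 1 − 828/720 = 1 − 1.1500 ≈ -0.150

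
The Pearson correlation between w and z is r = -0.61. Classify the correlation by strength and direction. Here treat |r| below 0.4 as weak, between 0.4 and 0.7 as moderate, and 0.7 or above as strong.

moderate negative

r = -0.61 < 0 so the relationship is negative.
|r| = 0.61, which falls in the moderate range.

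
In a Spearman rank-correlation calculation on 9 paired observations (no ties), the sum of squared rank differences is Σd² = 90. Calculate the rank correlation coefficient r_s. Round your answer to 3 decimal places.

ρ = 1 − 6Σd² / [n(n²−1)] = 1 − 6×90 / (9×80)
  = 1 − 540/720 = 1 − 0.7500 ≈ 0.250

0.250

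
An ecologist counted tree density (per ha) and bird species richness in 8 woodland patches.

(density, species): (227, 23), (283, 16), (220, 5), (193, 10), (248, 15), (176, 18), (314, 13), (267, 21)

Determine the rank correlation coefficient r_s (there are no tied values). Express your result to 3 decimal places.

Rank density: 4, 7, 3, 2, 5, 1, 8, 6
Rank species: 8, 5, 1, 2, 4, 6, 3, 7
d = rank(density) − rank(species): -4, 2, 2, 0, 1, -5, 5, -1; Σd² = 76
ρ = 1 − 6Σd² / [n(n²−1)] = 1 − 6×76 / (8×63) = 1 − 456/504 ≈ 0.095

0.095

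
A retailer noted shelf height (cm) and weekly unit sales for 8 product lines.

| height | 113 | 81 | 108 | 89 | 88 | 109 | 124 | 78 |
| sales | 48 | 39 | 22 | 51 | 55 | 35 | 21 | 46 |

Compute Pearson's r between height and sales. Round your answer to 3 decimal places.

-0.633

n = 8, Σx = 790, Σy = 317, Σx² = 80000, Σy² = 13717, Σxy = 30345
nΣxy − ΣxΣy = 242760 − 250430 = -7670
nΣx² − (Σx)² = 640000 − 624100 = 15900; nΣy² − (Σy)² = 109736 − 100489 = 9247
r = -7670 / √(15900 × 9247) = -7670 / 12125.4814 ≈ -0.633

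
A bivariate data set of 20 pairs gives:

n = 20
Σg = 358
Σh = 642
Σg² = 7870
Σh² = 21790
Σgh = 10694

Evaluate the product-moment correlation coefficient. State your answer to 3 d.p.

-0.607

r = (nΣgh − ΣgΣh) / √[(nΣg² − (Σg)²)(nΣh² − (Σh)²)]
Numerator: 20×10694 − 358×642 = -15956
Denominator: √[(157400 − 128164)(435800 − 412164)] = √[29236 × 23636] = 26287.2991
r = -15956 / 26287.2991 ≈ -0.607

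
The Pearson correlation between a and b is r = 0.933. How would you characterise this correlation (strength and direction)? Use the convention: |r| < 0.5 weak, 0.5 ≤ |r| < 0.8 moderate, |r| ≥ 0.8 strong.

r = 0.933 > 0 so the relationship is positive.
|r| = 0.933, which falls in the strong range.

strong positive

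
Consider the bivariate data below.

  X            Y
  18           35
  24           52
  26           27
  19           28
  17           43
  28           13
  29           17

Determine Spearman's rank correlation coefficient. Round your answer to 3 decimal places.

Rank X: 2, 4, 5, 3, 1, 6, 7
Rank Y: 5, 7, 3, 4, 6, 1, 2
d = rank(X) − rank(Y): -3, -3, 2, -1, -5, 5, 5; Σd² = 98
ρ = 1 − 6Σd² / [n(n²−1)] = 1 − 6×98 / (7×48) = 1 − 588/336 ≈ -0.750

-0.750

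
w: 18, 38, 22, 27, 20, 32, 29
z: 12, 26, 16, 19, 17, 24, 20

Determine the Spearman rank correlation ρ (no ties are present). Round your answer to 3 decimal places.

0.964

Rank w: 1, 7, 3, 4, 2, 6, 5
Rank z: 1, 7, 2, 4, 3, 6, 5
d = rank(w) − rank(z): 0, 0, 1, 0, -1, 0, 0; Σd² = 2
ρ = 1 − 6Σd² / [n(n²−1)] = 1 − 6×2 / (7×48) = 1 − 12/336 ≈ 0.964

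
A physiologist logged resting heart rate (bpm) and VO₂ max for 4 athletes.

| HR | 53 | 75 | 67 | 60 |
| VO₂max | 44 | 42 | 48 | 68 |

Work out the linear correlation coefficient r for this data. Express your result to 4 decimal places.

-0.2948

n = 4, Σx = 255, Σy = 202, Σx² = 16523, Σy² = 10628, Σxy = 12778
nΣxy − ΣxΣy = 51112 − 51510 = -398
nΣx² − (Σx)² = 66092 − 65025 = 1067; nΣy² − (Σy)² = 42512 − 40804 = 1708
r = -398 / √(1067 × 1708) = -398 / 1349.9763 ≈ -0.2948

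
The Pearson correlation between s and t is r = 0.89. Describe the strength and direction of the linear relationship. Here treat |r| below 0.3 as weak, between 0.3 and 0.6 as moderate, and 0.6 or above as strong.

r = 0.89 > 0 so the relationship is positive.
|r| = 0.89, which falls in the strong range.

strong positive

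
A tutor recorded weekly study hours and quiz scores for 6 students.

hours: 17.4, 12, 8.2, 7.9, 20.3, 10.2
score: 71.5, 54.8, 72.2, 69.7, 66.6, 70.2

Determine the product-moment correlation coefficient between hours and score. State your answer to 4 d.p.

-0.1060

n = 6, Σx = 76, Σy = 405, Σx² = 1092.54, Σy² = 27549.82, Σxy = 5112.39
nΣxy − ΣxΣy = 30674.34 − 30780 = -105.66
nΣx² − (Σx)² = 6555.24 − 5776 = 779.24; nΣy² − (Σy)² = 165298.92 − 164025 = 1273.92
r = -105.66 / √(779.24 × 1273.92) = -105.66 / 996.3380 ≈ -0.1060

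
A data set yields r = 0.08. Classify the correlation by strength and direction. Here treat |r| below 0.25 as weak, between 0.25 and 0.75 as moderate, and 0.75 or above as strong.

r = 0.08 > 0 so the relationship is positive.
|r| = 0.08, which falls in the weak range.

weak positive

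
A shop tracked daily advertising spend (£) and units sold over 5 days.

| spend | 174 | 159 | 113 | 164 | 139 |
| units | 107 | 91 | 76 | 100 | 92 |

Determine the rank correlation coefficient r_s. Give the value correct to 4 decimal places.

Rank spend: 5, 3, 1, 4, 2
Rank units: 5, 2, 1, 4, 3
d = rank(spend) − rank(units): 0, 1, 0, 0, -1; Σd² = 2
ρ = 1 − 6Σd² / [n(n²−1)] = 1 − 6×2 / (5×24) = 1 − 12/120 ≈ 0.9000

0.9000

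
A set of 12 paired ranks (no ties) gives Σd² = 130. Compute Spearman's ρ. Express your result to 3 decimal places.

ρ = 1 − 6Σd² / [n(n²−1)] = 1 − 6×130 / (12×143)
  = 1 − 780/1716 = 1 − 0.4545 ≈ 0.545

0.545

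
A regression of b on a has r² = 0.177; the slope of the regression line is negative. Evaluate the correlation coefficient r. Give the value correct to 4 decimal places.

-0.4207

|r| = √0.177 = 0.4207
The association is negative, so r = −0.4207.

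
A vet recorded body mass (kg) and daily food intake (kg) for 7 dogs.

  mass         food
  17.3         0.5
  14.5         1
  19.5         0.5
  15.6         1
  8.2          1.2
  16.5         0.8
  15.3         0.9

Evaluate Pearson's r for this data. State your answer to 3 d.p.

-0.861

n = 7, Σx = 106.9, Σy = 5.9, Σx² = 1706.73, Σy² = 5.39, Σxy = 85.31
nΣxy − ΣxΣy = 597.17 − 630.71 = -33.54
nΣx² − (Σx)² = 11947.11 − 11427.61 = 519.5; nΣy² − (Σy)² = 37.73 − 34.81 = 2.92
r = -33.54 / √(519.5 × 2.92) = -33.54 / 38.9479 ≈ -0.861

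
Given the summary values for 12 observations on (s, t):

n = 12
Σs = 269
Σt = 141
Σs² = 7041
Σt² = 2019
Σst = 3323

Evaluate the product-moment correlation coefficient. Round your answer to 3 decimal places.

0.268

r = (nΣst − ΣsΣt) / √[(nΣs² − (Σs)²)(nΣt² − (Σt)²)]
Numerator: 12×3323 − 269×141 = 1947
Denominator: √[(84492 − 72361)(24228 − 19881)] = √[12131 × 4347] = 7261.7806
r = 1947 / 7261.7806 ≈ 0.268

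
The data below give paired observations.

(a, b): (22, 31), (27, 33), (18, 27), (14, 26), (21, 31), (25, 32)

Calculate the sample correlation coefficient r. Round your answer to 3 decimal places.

n = 6, Σa = 127, Σb = 180, Σa² = 2799, Σb² = 5440, Σab = 3874
nΣab − ΣaΣb = 23244 − 22860 = 384
nΣa² − (Σa)² = 16794 − 16129 = 665; nΣb² − (Σb)² = 32640 − 32400 = 240
r = 384 / √(665 × 240) = 384 / 399.4997 ≈ 0.961

0.961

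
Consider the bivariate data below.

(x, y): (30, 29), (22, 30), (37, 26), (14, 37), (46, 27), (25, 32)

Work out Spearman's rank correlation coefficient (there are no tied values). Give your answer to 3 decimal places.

-0.886

Rank x: 4, 2, 5, 1, 6, 3
Rank y: 3, 4, 1, 6, 2, 5
d = rank(x) − rank(y): 1, -2, 4, -5, 4, -2; Σd² = 66
ρ = 1 − 6Σd² / [n(n²−1)] = 1 − 6×66 / (6×35) = 1 − 396/210 ≈ -0.886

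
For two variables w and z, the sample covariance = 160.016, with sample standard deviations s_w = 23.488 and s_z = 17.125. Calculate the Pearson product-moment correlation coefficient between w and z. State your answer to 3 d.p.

r = Cov(w,z) / (s_w · s_z) = 160.016 / (23.488 × 17.125)
  = 160.016 / 402.2320 ≈ 0.398

0.398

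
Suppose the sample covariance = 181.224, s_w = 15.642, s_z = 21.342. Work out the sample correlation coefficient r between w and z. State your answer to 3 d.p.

0.543

r = Cov(w,z) / (s_w · s_z) = 181.224 / (15.642 × 21.342)
  = 181.224 / 333.8316 ≈ 0.543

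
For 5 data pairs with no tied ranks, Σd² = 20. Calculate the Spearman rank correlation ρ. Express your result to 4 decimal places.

ρ = 1 − 6Σd² / [n(n²−1)] = 1 − 6×20 / (5×24)
  = 1 − 120/120 = 1 − 1.00000 ≈ 0.0000

0.0000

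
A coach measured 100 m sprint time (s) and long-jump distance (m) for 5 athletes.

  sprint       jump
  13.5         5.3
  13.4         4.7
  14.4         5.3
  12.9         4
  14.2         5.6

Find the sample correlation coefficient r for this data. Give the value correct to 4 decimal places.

n = 5, Σx = 68.4, Σy = 24.9, Σx² = 937.22, Σy² = 125.63, Σxy = 341.97
nΣxy − ΣxΣy = 1709.85 − 1703.16 = 6.69
nΣx² − (Σx)² = 4686.1 − 4678.56 = 7.54; nΣy² − (Σy)² = 628.15 − 620.01 = 8.14
r = 6.69 / √(7.54 × 8.14) = 6.69 / 7.8343 ≈ 0.8539

0.8539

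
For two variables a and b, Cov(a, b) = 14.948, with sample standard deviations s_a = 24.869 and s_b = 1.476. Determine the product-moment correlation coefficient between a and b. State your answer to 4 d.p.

0.4072

r = Cov(a,b) / (s_a · s_b) = 14.948 / (24.869 × 1.476)
  = 14.948 / 36.7066 ≈ 0.4072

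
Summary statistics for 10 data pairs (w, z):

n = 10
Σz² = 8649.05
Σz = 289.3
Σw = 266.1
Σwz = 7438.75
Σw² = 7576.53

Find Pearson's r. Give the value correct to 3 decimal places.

r = (nΣwz − ΣwΣz) / √[(nΣw² − (Σw)²)(nΣz² − (Σz)²)]
Numerator: 10×7438.75 − 266.1×289.3 = -2595.23
Denominator: √[(75765.3 − 70809.21)(86490.5 − 83694.49)] = √[4956.09 × 2796.01] = 3722.5364
r = -2595.23 / 3722.5364 ≈ -0.697

-0.697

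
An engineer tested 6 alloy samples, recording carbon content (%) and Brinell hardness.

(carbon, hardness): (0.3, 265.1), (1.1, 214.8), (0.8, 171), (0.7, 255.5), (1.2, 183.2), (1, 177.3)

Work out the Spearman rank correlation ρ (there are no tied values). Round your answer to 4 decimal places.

-0.4857

Rank carbon: 1, 5, 3, 2, 6, 4
Rank hardness: 6, 4, 1, 5, 3, 2
d = rank(carbon) − rank(hardness): -5, 1, 2, -3, 3, 2; Σd² = 52
ρ = 1 − 6Σd² / [n(n²−1)] = 1 − 6×52 / (6×35) = 1 − 312/210 ≈ -0.4857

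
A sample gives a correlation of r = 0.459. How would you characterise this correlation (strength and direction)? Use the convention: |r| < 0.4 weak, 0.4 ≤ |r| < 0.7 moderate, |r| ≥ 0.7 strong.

moderate positive

r = 0.459 > 0 so the relationship is positive.
|r| = 0.459, which falls in the moderate range.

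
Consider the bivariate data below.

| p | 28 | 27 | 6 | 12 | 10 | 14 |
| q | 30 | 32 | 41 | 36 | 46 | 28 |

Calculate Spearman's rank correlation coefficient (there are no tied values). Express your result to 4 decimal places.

Rank p: 6, 5, 1, 3, 2, 4
Rank q: 2, 3, 5, 4, 6, 1
d = rank(p) − rank(q): 4, 2, -4, -1, -4, 3; Σd² = 62
ρ = 1 − 6Σd² / [n(n²−1)] = 1 − 6×62 / (6×35) = 1 − 372/210 ≈ -0.7714

-0.7714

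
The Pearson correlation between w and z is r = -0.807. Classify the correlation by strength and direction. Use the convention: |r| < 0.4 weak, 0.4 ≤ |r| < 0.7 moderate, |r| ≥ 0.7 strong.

strong negative

r = -0.807 < 0 so the relationship is negative.
|r| = 0.807, which falls in the strong range.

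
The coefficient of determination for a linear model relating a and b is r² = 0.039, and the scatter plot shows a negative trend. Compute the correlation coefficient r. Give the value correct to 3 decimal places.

|r| = √0.039 = 0.197
The association is negative, so r = −0.197.

-0.197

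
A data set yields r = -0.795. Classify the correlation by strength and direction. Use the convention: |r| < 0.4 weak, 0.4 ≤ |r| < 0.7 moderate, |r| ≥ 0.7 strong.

r = -0.795 < 0 so the relationship is negative.
|r| = 0.795, which falls in the strong range.

strong negative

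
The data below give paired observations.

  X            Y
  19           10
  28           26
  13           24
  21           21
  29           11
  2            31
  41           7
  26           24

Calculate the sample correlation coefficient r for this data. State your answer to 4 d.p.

-0.6762

n = 8, ΣX = 179, ΣY = 154, ΣX² = 4957, ΣY² = 3500, ΣXY = 2963
nΣXY − ΣXΣY = 23704 − 27566 = -3862
nΣX² − (ΣX)² = 39656 − 32041 = 7615; nΣY² − (ΣY)² = 28000 − 23716 = 4284
r = -3862 / √(7615 × 4284) = -3862 / 5711.6250 ≈ -0.6762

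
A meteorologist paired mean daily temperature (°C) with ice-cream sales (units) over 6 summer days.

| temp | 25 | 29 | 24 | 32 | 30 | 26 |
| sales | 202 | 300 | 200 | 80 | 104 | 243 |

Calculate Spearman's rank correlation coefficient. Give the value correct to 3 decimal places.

-0.429

Rank temp: 2, 4, 1, 6, 5, 3
Rank sales: 4, 6, 3, 1, 2, 5
d = rank(temp) − rank(sales): -2, -2, -2, 5, 3, -2; Σd² = 50
ρ = 1 − 6Σd² / [n(n²−1)] = 1 − 6×50 / (6×35) = 1 − 300/210 ≈ -0.429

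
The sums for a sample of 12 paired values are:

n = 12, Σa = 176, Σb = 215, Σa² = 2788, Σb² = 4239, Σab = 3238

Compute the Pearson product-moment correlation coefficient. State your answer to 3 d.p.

0.299

r = (nΣab − ΣaΣb) / √[(nΣa² − (Σa)²)(nΣb² − (Σb)²)]
Numerator: 12×3238 − 176×215 = 1016
Denominator: √[(33456 − 30976)(50868 − 46225)] = √[2480 × 4643] = 3393.3229
r = 1016 / 3393.3229 ≈ 0.299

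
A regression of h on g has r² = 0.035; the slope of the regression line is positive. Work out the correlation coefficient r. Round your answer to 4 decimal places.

|r| = √0.035 = 0.1871
The association is positive, so r = 0.1871.

0.1871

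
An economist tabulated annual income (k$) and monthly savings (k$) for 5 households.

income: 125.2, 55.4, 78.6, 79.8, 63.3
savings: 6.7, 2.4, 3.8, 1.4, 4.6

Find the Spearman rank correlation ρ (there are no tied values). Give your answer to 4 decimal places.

Rank income: 5, 1, 3, 4, 2
Rank savings: 5, 2, 3, 1, 4
d = rank(income) − rank(savings): 0, -1, 0, 3, -2; Σd² = 14
ρ = 1 − 6Σd² / [n(n²−1)] = 1 − 6×14 / (5×24) = 1 − 84/120 ≈ 0.3000

0.3000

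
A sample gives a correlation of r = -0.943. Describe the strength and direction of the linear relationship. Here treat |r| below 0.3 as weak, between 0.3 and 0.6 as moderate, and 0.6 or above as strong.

r = -0.943 < 0 so the relationship is negative.
|r| = 0.943, which falls in the strong range.

strong negative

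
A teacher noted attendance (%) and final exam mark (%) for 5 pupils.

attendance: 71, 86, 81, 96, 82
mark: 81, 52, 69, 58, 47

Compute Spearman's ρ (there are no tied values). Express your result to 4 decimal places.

Rank attendance: 1, 4, 2, 5, 3
Rank mark: 5, 2, 4, 3, 1
d = rank(attendance) − rank(mark): -4, 2, -2, 2, 2; Σd² = 32
ρ = 1 − 6Σd² / [n(n²−1)] = 1 − 6×32 / (5×24) = 1 − 192/120 ≈ -0.6000

-0.6000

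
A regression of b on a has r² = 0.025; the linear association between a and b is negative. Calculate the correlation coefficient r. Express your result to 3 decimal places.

|r| = √0.025 = 0.158
The association is negative, so r = −0.158.

-0.158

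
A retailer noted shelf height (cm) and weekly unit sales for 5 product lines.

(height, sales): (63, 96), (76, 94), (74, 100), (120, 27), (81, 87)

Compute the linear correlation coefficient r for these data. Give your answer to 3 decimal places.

n = 5, Σx = 414, Σy = 404, Σx² = 36182, Σy² = 36350, Σxy = 30879
nΣxy − ΣxΣy = 154395 − 167256 = -12861
nΣx² − (Σx)² = 180910 − 171396 = 9514; nΣy² − (Σy)² = 181750 − 163216 = 18534
r = -12861 / √(9514 × 18534) = -12861 / 13279.0239 ≈ -0.969

-0.969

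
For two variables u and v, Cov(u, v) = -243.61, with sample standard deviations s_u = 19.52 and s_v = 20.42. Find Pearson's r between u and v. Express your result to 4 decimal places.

-0.6112

r = Cov(u,v) / (s_u · s_v) = -243.61 / (19.52 × 20.42)
  = -243.61 / 398.5984 ≈ -0.6112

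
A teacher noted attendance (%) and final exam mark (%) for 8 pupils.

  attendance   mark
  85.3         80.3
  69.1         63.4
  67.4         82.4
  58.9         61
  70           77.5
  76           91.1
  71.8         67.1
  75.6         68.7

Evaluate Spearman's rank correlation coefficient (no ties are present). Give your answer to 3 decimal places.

0.524

Rank attendance: 8, 3, 2, 1, 4, 7, 5, 6
Rank mark: 6, 2, 7, 1, 5, 8, 3, 4
d = rank(attendance) − rank(mark): 2, 1, -5, 0, -1, -1, 2, 2; Σd² = 40
ρ = 1 − 6Σd² / [n(n²−1)] = 1 − 6×40 / (8×63) = 1 − 240/504 ≈ 0.524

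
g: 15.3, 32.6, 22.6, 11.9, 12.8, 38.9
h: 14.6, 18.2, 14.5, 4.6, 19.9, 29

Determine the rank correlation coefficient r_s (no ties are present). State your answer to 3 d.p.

Rank g: 3, 5, 4, 1, 2, 6
Rank h: 3, 4, 2, 1, 5, 6
d = rank(g) − rank(h): 0, 1, 2, 0, -3, 0; Σd² = 14
ρ = 1 − 6Σd² / [n(n²−1)] = 1 − 6×14 / (6×35) = 1 − 84/210 ≈ 0.600

0.600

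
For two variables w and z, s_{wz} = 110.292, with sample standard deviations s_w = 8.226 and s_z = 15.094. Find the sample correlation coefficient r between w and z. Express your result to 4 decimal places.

r = Cov(w,z) / (s_w · s_z) = 110.292 / (8.226 × 15.094)
  = 110.292 / 124.1632 ≈ 0.8883

0.8883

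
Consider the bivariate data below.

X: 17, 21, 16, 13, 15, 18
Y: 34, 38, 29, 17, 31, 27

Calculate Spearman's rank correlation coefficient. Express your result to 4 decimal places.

0.6000

Rank X: 4, 6, 3, 1, 2, 5
Rank Y: 5, 6, 3, 1, 4, 2
d = rank(X) − rank(Y): -1, 0, 0, 0, -2, 3; Σd² = 14
ρ = 1 − 6Σd² / [n(n²−1)] = 1 − 6×14 / (6×35) = 1 − 84/210 ≈ 0.6000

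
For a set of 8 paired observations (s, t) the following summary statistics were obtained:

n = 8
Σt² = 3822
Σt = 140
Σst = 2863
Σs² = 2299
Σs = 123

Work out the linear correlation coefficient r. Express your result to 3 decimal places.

0.950

r = (nΣst − ΣsΣt) / √[(nΣs² − (Σs)²)(nΣt² − (Σt)²)]
Numerator: 8×2863 − 123×140 = 5684
Denominator: √[(18392 − 15129)(30576 − 19600)] = √[3263 × 10976] = 5984.5374
r = 5684 / 5984.5374 ≈ 0.950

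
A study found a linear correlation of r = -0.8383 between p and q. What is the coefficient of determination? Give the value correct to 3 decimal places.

r² = (-0.8383)² = 0.703

0.703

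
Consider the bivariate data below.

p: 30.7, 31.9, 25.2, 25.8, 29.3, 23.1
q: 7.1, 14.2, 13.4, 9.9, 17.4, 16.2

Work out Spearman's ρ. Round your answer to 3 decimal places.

Rank p: 5, 6, 2, 3, 4, 1
Rank q: 1, 4, 3, 2, 6, 5
d = rank(p) − rank(q): 4, 2, -1, 1, -2, -4; Σd² = 42
ρ = 1 − 6Σd² / [n(n²−1)] = 1 − 6×42 / (6×35) = 1 − 252/210 ≈ -0.200

-0.200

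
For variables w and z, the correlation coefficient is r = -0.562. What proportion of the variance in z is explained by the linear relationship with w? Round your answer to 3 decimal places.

r² = (-0.562)² = 0.316

0.316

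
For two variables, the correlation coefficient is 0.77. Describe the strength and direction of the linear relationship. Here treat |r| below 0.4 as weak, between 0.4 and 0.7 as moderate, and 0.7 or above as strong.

r = 0.77 > 0 so the relationship is positive.
|r| = 0.77, which falls in the strong range.

strong positive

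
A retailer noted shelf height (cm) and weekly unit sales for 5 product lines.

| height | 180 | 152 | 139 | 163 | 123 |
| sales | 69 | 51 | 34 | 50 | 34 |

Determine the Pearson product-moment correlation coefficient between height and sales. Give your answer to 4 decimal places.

0.9412

n = 5, Σx = 757, Σy = 238, Σx² = 116523, Σy² = 12174, Σxy = 37230
nΣxy − ΣxΣy = 186150 − 180166 = 5984
nΣx² − (Σx)² = 582615 − 573049 = 9566; nΣy² − (Σy)² = 60870 − 56644 = 4226
r = 5984 / √(9566 × 4226) = 5984 / 6358.1378 ≈ 0.9412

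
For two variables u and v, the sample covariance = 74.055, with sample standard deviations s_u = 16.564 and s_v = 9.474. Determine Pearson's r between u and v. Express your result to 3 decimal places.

0.472

r = Cov(u,v) / (s_u · s_v) = 74.055 / (16.564 × 9.474)
  = 74.055 / 156.9273 ≈ 0.472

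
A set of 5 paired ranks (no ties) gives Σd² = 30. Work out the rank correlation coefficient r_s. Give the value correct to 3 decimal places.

ρ = 1 − 6Σd² / [n(n²−1)] = 1 − 6×30 / (5×24)
  = 1 − 180/120 = 1 − 1.5000 ≈ -0.500

-0.500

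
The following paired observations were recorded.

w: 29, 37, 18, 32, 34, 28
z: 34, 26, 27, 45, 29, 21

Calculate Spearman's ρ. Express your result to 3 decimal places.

Rank w: 3, 6, 1, 4, 5, 2
Rank z: 5, 2, 3, 6, 4, 1
d = rank(w) − rank(z): -2, 4, -2, -2, 1, 1; Σd² = 30
ρ = 1 − 6Σd² / [n(n²−1)] = 1 − 6×30 / (6×35) = 1 − 180/210 ≈ 0.143

0.143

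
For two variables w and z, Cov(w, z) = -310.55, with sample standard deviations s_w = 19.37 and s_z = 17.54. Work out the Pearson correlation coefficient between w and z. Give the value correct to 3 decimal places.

r = Cov(w,z) / (s_w · s_z) = -310.55 / (19.37 × 17.54)
  = -310.55 / 339.7498 ≈ -0.914

-0.914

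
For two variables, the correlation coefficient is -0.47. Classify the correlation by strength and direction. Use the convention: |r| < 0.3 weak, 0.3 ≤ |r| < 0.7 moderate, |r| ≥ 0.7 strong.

r = -0.47 < 0 so the relationship is negative.
|r| = 0.47, which falls in the moderate range.

moderate negative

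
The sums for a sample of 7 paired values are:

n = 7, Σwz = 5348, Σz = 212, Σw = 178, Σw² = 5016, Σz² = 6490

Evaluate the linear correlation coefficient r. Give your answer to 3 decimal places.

r = (nΣwz − ΣwΣz) / √[(nΣw² − (Σw)²)(nΣz² − (Σz)²)]
Numerator: 7×5348 − 178×212 = -300
Denominator: √[(35112 − 31684)(45430 − 44944)] = √[3428 × 486] = 1290.7393
r = -300 / 1290.7393 ≈ -0.232

-0.232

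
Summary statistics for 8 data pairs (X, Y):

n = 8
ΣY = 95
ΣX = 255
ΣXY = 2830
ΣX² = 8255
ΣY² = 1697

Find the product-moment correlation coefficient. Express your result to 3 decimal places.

-0.737

r = (nΣXY − ΣXΣY) / √[(nΣX² − (ΣX)²)(nΣY² − (ΣY)²)]
Numerator: 8×2830 − 255×95 = -1585
Denominator: √[(66040 − 65025)(13576 − 9025)] = √[1015 × 4551] = 2149.2475
r = -1585 / 2149.2475 ≈ -0.737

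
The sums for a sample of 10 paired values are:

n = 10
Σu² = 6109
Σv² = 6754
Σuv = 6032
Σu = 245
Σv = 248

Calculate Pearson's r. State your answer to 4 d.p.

-0.1735

r = (nΣuv − ΣuΣv) / √[(nΣu² − (Σu)²)(nΣv² − (Σv)²)]
Numerator: 10×6032 − 245×248 = -440
Denominator: √[(61090 − 60025)(67540 − 61504)] = √[1065 × 6036] = 2535.4171
r = -440 / 2535.4171 ≈ -0.1735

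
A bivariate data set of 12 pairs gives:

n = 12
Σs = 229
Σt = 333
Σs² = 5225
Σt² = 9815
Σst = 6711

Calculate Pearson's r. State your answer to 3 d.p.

0.508

r = (nΣst − ΣsΣt) / √[(nΣs² − (Σs)²)(nΣt² − (Σt)²)]
Numerator: 12×6711 − 229×333 = 4275
Denominator: √[(62700 − 52441)(117780 − 110889)] = √[10259 × 6891] = 8408.0181
r = 4275 / 8408.0181 ≈ 0.508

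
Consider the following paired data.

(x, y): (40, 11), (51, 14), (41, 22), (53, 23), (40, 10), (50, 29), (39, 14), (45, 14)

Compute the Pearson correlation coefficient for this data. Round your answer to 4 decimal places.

0.5711

n = 8, Σx = 359, Σy = 137, Σx² = 16337, Σy² = 2663, Σxy = 6301
nΣxy − ΣxΣy = 50408 − 49183 = 1225
nΣx² − (Σx)² = 130696 − 128881 = 1815; nΣy² − (Σy)² = 21304 − 18769 = 2535
r = 1225 / √(1815 × 2535) = 1225 / 2145.0000 ≈ 0.5711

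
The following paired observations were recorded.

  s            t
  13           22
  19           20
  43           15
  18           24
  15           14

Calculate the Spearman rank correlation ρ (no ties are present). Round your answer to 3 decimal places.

-0.200

Rank s: 1, 4, 5, 3, 2
Rank t: 4, 3, 2, 5, 1
d = rank(s) − rank(t): -3, 1, 3, -2, 1; Σd² = 24
ρ = 1 − 6Σd² / [n(n²−1)] = 1 − 6×24 / (5×24) = 1 − 144/120 ≈ -0.200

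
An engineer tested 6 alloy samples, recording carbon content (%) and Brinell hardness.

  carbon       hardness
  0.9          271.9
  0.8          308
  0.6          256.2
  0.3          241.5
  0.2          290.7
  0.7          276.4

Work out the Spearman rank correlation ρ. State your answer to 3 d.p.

0.200

Rank carbon: 6, 5, 3, 2, 1, 4
Rank hardness: 3, 6, 2, 1, 5, 4
d = rank(carbon) − rank(hardness): 3, -1, 1, 1, -4, 0; Σd² = 28
ρ = 1 − 6Σd² / [n(n²−1)] = 1 − 6×28 / (6×35) = 1 − 168/210 ≈ 0.200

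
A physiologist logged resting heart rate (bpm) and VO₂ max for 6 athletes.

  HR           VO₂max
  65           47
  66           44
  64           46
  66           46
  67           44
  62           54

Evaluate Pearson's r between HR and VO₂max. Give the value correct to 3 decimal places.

n = 6, Σx = 390, Σy = 281, Σx² = 25366, Σy² = 13229, Σxy = 18235
nΣxy − ΣxΣy = 109410 − 109590 = -180
nΣx² − (Σx)² = 152196 − 152100 = 96; nΣy² − (Σy)² = 79374 − 78961 = 413
r = -180 / √(96 × 413) = -180 / 199.1181 ≈ -0.904

-0.904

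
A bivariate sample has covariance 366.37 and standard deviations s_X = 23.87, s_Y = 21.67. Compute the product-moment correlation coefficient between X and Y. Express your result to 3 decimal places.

r = Cov(X,Y) / (s_X · s_Y) = 366.37 / (23.87 × 21.67)
  = 366.37 / 517.2629 ≈ 0.708

0.708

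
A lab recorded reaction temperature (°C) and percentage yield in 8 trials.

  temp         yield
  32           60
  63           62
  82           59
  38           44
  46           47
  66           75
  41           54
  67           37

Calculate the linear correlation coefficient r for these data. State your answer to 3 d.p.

n = 8, Σx = 435, Σy = 438, Σx² = 25803, Σy² = 24980, Σxy = 24141
nΣxy − ΣxΣy = 193128 − 190530 = 2598
nΣx² − (Σx)² = 206424 − 189225 = 17199; nΣy² − (Σy)² = 199840 − 191844 = 7996
r = 2598 / √(17199 × 7996) = 2598 / 11727.0288 ≈ 0.222

0.222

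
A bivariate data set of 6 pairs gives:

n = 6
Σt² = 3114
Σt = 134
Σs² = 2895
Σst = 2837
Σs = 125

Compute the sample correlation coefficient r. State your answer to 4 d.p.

r = (nΣst − ΣsΣt) / √[(nΣs² − (Σs)²)(nΣt² − (Σt)²)]
Numerator: 6×2837 − 125×134 = 272
Denominator: √[(17370 − 15625)(18684 − 17956)] = √[1745 × 728] = 1127.1025
r = 272 / 1127.1025 ≈ 0.2413

0.2413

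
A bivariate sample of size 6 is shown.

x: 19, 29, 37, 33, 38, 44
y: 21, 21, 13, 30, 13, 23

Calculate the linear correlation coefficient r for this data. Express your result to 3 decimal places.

-0.173

n = 6, Σx = 200, Σy = 121, Σx² = 7040, Σy² = 2649, Σxy = 3985
nΣxy − ΣxΣy = 23910 − 24200 = -290
nΣx² − (Σx)² = 42240 − 40000 = 2240; nΣy² − (Σy)² = 15894 − 14641 = 1253
r = -290 / √(2240 × 1253) = -290 / 1675.3268 ≈ -0.173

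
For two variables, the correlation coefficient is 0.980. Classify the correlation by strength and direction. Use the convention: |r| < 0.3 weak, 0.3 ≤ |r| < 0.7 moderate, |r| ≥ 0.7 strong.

r = 0.980 > 0 so the relationship is positive.
|r| = 0.980, which falls in the strong range.

strong positive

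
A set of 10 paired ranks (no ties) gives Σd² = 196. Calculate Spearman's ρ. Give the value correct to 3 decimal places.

ρ = 1 − 6Σd² / [n(n²−1)] = 1 − 6×196 / (10×99)
  = 1 − 1176/990 = 1 − 1.1879 ≈ -0.188

-0.188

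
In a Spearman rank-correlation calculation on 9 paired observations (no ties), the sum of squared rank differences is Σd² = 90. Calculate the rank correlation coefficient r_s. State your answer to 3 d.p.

ρ = 1 − 6Σd² / [n(n²−1)] = 1 − 6×90 / (9×80)
  = 1 − 540/720 = 1 − 0.7500 ≈ 0.250

0.250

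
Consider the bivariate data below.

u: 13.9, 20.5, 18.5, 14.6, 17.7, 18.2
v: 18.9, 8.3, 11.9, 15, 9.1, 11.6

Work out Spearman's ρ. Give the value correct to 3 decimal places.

Rank u: 1, 6, 5, 2, 3, 4
Rank v: 6, 1, 4, 5, 2, 3
d = rank(u) − rank(v): -5, 5, 1, -3, 1, 1; Σd² = 62
ρ = 1 − 6Σd² / [n(n²−1)] = 1 − 6×62 / (6×35) = 1 − 372/210 ≈ -0.771

-0.771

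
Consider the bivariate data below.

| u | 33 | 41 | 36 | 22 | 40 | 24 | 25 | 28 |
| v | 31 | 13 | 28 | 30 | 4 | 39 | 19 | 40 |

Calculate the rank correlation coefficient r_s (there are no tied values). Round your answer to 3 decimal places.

-0.595

Rank u: 5, 8, 6, 1, 7, 2, 3, 4
Rank v: 6, 2, 4, 5, 1, 7, 3, 8
d = rank(u) − rank(v): -1, 6, 2, -4, 6, -5, 0, -4; Σd² = 134
ρ = 1 − 6Σd² / [n(n²−1)] = 1 − 6×134 / (8×63) = 1 − 804/504 ≈ -0.595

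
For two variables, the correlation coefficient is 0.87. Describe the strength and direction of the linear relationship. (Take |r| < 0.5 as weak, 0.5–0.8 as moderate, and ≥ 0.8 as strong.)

r = 0.87 > 0 so the relationship is positive.
|r| = 0.87, which falls in the strong range.

strong positive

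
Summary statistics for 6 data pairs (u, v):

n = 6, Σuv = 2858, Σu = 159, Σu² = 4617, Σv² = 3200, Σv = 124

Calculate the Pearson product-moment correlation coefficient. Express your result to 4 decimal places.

-0.8440

r = (nΣuv − ΣuΣv) / √[(nΣu² − (Σu)²)(nΣv² − (Σv)²)]
Numerator: 6×2858 − 159×124 = -2568
Denominator: √[(27702 − 25281)(19200 − 15376)] = √[2421 × 3824] = 3042.6804
r = -2568 / 3042.6804 ≈ -0.8440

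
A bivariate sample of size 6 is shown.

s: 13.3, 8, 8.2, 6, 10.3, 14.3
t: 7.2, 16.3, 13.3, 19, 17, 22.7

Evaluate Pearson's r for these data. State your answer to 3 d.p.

n = 6, Σs = 60.1, Σt = 95.5, Σs² = 654.71, Σt² = 1659.71, Σst = 948.93
nΣst − ΣsΣt = 5693.58 − 5739.55 = -45.97
nΣs² − (Σs)² = 3928.26 − 3612.01 = 316.25; nΣt² − (Σt)² = 9958.26 − 9120.25 = 838.01
r = -45.97 / √(316.25 × 838.01) = -45.97 / 514.8016 ≈ -0.089

-0.089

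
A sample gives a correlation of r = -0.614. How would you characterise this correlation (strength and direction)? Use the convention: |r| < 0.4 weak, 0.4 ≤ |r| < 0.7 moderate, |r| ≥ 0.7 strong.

r = -0.614 < 0 so the relationship is negative.
|r| = 0.614, which falls in the moderate range.

moderate negative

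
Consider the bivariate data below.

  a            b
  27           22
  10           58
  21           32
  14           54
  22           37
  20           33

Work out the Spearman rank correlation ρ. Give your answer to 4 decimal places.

Rank a: 6, 1, 4, 2, 5, 3
Rank b: 1, 6, 2, 5, 4, 3
d = rank(a) − rank(b): 5, -5, 2, -3, 1, 0; Σd² = 64
ρ = 1 − 6Σd² / [n(n²−1)] = 1 − 6×64 / (6×35) = 1 − 384/210 ≈ -0.8286

-0.8286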